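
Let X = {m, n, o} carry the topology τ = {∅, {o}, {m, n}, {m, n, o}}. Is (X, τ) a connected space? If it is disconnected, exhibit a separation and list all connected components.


(X, τ) is disconnected; components = [{o}, {m, n}].

Find clopen sets (U ∈ τ with X ∖ U ∈ τ):
  U = ∅, X ∖ U = {m, n, o} — both open, so U is clopen.
  U = {o}, X ∖ U = {m, n} — both open, so U is clopen.
  U = {m, n}, X ∖ U = {o} — both open, so U is clopen.
  U = {m, n, o}, X ∖ U = ∅ — both open, so U is clopen.
Nontrivial clopen(s) exist: e.g. {o}. So (X, τ) is disconnected.
Compute connected components by grouping points that agree on all clopens:
  component: {o}
  component: {m, n}


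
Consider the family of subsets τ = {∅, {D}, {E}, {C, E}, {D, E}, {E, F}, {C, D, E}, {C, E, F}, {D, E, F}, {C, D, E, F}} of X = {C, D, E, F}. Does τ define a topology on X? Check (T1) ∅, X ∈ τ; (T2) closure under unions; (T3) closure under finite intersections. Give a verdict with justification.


τ IS a topology on X.

Axiom (T1): ∅ ∈ τ? Yes; X ∈ τ? Yes.
Axiom (T2/T3): check pairwise unions and intersections of members of τ.
All pairwise intersections and unions checked — each lies in τ. Therefore τ satisfies (T1), (T2), (T3): it IS a topology on X.


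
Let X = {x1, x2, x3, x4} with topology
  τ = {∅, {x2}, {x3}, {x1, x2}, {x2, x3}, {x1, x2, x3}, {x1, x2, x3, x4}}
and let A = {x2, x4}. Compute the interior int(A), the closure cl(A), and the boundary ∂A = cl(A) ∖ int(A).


int(A) = {x2}, cl(A) = {x1, x2, x4}, ∂A = {x1, x4}.

Closed sets in (X, τ) are complements of opens:
  closed(X, τ) = {∅, {x4}, {x1, x4}, {x3, x4}, {x1, x2, x4}, {x1, x3, x4}, {x1, x2, x3, x4}}.
int(A) = ⋃ {U ∈ τ : U ⊆ A}. Opens contained in A: ∅, {x2}.
Taking the union of these: int(A) = {x2}.
cl(A) = ⋂ {C closed : A ⊆ C}. Closed sets containing A: {x1, x2, x4}, {x1, x2, x3, x4}.
Intersecting these: cl(A) = {x1, x2, x4}.
∂A = cl(A) ∖ int(A) = {x1, x2, x4} ∖ {x2} = {x1, x4}.


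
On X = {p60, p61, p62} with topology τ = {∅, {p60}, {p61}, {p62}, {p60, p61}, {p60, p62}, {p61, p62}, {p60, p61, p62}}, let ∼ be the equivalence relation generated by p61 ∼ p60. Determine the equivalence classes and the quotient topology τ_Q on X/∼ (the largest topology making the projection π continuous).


X/∼ = {[p60=p61], [p62]}; |τ_Q| = 4.

Equivalence classes: [p60=p61], [p62].
Quotient map π: X → X/∼ sends p60 ↦ [p60=p61], p61 ↦ [p60=p61], p62 ↦ [p62].
For each subset V ⊆ X/∼, compute π^{-1}(V) ⊆ X and check whether π^{-1}(V) ∈ τ. V is open in τ_Q iff π^{-1}(V) ∈ τ.
  V = {}: π^{-1}(V) = ∅ ∈ τ ✓.
  V = {[p60=p61]}: π^{-1}(V) = {p60, p61} ∈ τ ✓.
  V = {[p62]}: π^{-1}(V) = {p62} ∈ τ ✓.
  V = {[p60=p61], [p62]}: π^{-1}(V) = {p60, p61, p62} ∈ τ ✓.
Open sets in the quotient: τ_Q = {{}, {[p60=p61]}, {[p62]}, {[p60=p61], [p62]}} (4 elements).


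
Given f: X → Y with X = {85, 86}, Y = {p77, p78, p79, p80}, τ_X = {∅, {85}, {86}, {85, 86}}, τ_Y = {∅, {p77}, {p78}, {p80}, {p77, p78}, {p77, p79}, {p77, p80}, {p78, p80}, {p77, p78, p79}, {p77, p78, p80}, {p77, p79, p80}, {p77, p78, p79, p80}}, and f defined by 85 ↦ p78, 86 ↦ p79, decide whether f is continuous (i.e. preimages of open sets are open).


f IS continuous.

Compute f^{-1}(U) for each U ∈ τ_Y:
  U = ∅: f^{-1}(U) = ∅ ∈ τ_X ✓.
  U = {p77}: f^{-1}(U) = ∅ ∈ τ_X ✓.
  U = {p78}: f^{-1}(U) = {85} ∈ τ_X ✓.
  U = {p80}: f^{-1}(U) = ∅ ∈ τ_X ✓.
  U = {p77, p78}: f^{-1}(U) = {85} ∈ τ_X ✓.
  U = {p77, p79}: f^{-1}(U) = {86} ∈ τ_X ✓.
  U = {p77, p80}: f^{-1}(U) = ∅ ∈ τ_X ✓.
  U = {p78, p80}: f^{-1}(U) = {85} ∈ τ_X ✓.
  U = {p77, p78, p79}: f^{-1}(U) = {85, 86} ∈ τ_X ✓.
  U = {p77, p78, p80}: f^{-1}(U) = {85} ∈ τ_X ✓.
  U = {p77, p79, p80}: f^{-1}(U) = {86} ∈ τ_X ✓.
  U = {p77, p78, p79, p80}: f^{-1}(U) = {85, 86} ∈ τ_X ✓.
Every preimage lies in τ_X, so f IS continuous.


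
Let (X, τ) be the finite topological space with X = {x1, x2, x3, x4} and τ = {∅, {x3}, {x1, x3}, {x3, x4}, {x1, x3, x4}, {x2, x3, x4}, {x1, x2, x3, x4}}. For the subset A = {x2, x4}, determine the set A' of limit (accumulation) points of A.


A' = {x2}

For each x ∈ X, list the open sets U ∈ τ with x ∈ U, then check whether U ∩ (A ∖ {x}) ≠ ∅ for every such U.
  x = x1: open {x1, x3} ∋ x has {x1, x3} ∩ (A ∖ {x1}) = ∅, so x is NOT a limit point.
  x = x2: opens ∋ x are {x2, x3, x4}, {x1, x2, x3, x4}; each meets A ∖ {x2}, so x IS a limit point.
  x = x3: open {x3} ∋ x has {x3} ∩ (A ∖ {x3}) = ∅, so x is NOT a limit point.
  x = x4: open {x3, x4} ∋ x has {x3, x4} ∩ (A ∖ {x4}) = ∅, so x is NOT a limit point.
Collecting: A' = {x2}.


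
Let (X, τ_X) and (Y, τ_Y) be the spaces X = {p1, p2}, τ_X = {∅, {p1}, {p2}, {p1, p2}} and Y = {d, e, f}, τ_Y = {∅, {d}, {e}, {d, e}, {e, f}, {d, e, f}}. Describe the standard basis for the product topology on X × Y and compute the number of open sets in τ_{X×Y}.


Basis B = {∅ × ∅, {p1} × {d}, {p1} × {e}, {p2} × {d}, {p2} × {e}, {p1} × {d, e}, {p1, p2} × {d}, {p1} × {e, f}, {p1, p2} × {e}, {p2} × {d, e}, {p2} × {e, f}, {p1} × {d, e, f}, {p2} × {d, e, f}, {p1, p2} × {d, e}, {p1, p2} × {e, f}, {p1, p2} × {d, e, f}}; |τ_{X×Y}| = 36.

Enumerate products U × V with U ∈ τ_X, V ∈ τ_Y (deduplicated):
  ∅ × ∅ = {} (∅)
  {p1} × {d} = {(p1,d)}
  {p1} × {e} = {(p1,e)}
  {p2} × {d} = {(p2,d)}
  {p2} × {e} = {(p2,e)}
  {p1} × {d, e} = {(p1,d), (p1,e)}
  {p1, p2} × {d} = {(p1,d), (p2,d)}
  {p1} × {e, f} = {(p1,e), (p1,f)}
  {p1, p2} × {e} = {(p1,e), (p2,e)}
  {p2} × {d, e} = {(p2,d), (p2,e)}
  {p2} × {e, f} = {(p2,e), (p2,f)}
  {p1} × {d, e, f} = {(p1,d), (p1,e), (p1,f)}
  {p2} × {d, e, f} = {(p2,d), (p2,e), (p2,f)}
  {p1, p2} × {d, e} = {(p1,d), (p1,e), (p2,d), (p2,e)}
  {p1, p2} × {e, f} = {(p1,e), (p1,f), (p2,e), (p2,f)}
  {p1, p2} × {d, e, f} = {(p1,d), (p1,e), (p1,f), (p2,d), (p2,e), (p2,f)}
These 16 distinct sets form the basis B.
Close under arbitrary unions to get τ_{X×Y}; counting gives |τ_{X×Y}| = 36.


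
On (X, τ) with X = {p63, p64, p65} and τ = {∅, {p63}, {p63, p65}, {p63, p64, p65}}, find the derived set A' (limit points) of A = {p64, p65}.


A' = {p64}

For each x ∈ X, list the open sets U ∈ τ with x ∈ U, then check whether U ∩ (A ∖ {x}) ≠ ∅ for every such U.
  x = p63: open {p63} ∋ x has {p63} ∩ (A ∖ {p63}) = ∅, so x is NOT a limit point.
  x = p64: opens ∋ x are {p63, p64, p65}; each meets A ∖ {p64}, so x IS a limit point.
  x = p65: open {p63, p65} ∋ x has {p63, p65} ∩ (A ∖ {p65}) = ∅, so x is NOT a limit point.
Collecting: A' = {p64}.


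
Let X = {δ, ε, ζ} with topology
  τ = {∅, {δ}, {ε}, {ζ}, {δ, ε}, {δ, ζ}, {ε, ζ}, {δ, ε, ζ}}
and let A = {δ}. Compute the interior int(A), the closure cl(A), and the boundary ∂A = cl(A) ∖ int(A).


int(A) = {δ}, cl(A) = {δ}, ∂A = ∅.

Closed sets in (X, τ) are complements of opens:
  closed(X, τ) = {∅, {δ}, {ε}, {ζ}, {δ, ε}, {δ, ζ}, {ε, ζ}, {δ, ε, ζ}}.
int(A) = ⋃ {U ∈ τ : U ⊆ A}. Opens contained in A: ∅, {δ}.
Taking the union of these: int(A) = {δ}.
cl(A) = ⋂ {C closed : A ⊆ C}. Closed sets containing A: {δ}, {δ, ε}, {δ, ζ}, {δ, ε, ζ}.
Intersecting these: cl(A) = {δ}.
∂A = cl(A) ∖ int(A) = {δ} ∖ {δ} = ∅.


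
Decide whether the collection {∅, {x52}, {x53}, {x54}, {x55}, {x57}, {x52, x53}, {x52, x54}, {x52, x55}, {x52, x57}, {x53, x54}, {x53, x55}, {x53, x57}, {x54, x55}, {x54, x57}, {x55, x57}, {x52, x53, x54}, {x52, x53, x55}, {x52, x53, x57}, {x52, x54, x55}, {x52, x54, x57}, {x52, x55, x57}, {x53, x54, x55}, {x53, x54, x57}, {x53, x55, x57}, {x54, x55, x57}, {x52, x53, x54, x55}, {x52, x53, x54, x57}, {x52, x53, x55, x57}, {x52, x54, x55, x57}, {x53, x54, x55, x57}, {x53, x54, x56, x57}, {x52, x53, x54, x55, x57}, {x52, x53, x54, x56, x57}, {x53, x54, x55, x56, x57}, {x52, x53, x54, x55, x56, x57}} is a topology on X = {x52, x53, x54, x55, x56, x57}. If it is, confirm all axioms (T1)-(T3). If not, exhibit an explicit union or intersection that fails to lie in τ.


τ IS a topology on X.

Axiom (T1): ∅ ∈ τ? Yes; X ∈ τ? Yes.
Axiom (T2/T3): check pairwise unions and intersections of members of τ.
All pairwise intersections and unions checked — each lies in τ. Therefore τ satisfies (T1), (T2), (T3): it IS a topology on X.


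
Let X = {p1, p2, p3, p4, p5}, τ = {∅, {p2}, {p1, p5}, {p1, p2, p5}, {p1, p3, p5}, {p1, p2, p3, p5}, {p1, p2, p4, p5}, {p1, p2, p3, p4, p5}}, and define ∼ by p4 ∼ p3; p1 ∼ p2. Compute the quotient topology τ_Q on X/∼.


X/∼ = {[p1=p2], [p3=p4], [p5]}; |τ_Q| = 3.

Equivalence classes: [p1=p2], [p3=p4], [p5].
Quotient map π: X → X/∼ sends p1 ↦ [p1=p2], p2 ↦ [p1=p2], p3 ↦ [p3=p4], p4 ↦ [p3=p4], p5 ↦ [p5].
For each subset V ⊆ X/∼, compute π^{-1}(V) ⊆ X and check whether π^{-1}(V) ∈ τ. V is open in τ_Q iff π^{-1}(V) ∈ τ.
  V = {}: π^{-1}(V) = ∅ ∈ τ ✓.
  V = {[p1=p2]}: π^{-1}(V) = {p1, p2} ∉ τ ✗.
  V = {[p3=p4]}: π^{-1}(V) = {p3, p4} ∉ τ ✗.
  V = {[p1=p2], [p3=p4]}: π^{-1}(V) = {p1, p2, p3, p4} ∉ τ ✗.
  V = {[p5]}: π^{-1}(V) = {p5} ∉ τ ✗.
  V = {[p1=p2], [p5]}: π^{-1}(V) = {p1, p2, p5} ∈ τ ✓.
  V = {[p3=p4], [p5]}: π^{-1}(V) = {p3, p4, p5} ∉ τ ✗.
  V = {[p1=p2], [p3=p4], [p5]}: π^{-1}(V) = {p1, p2, p3, p4, p5} ∈ τ ✓.
Open sets in the quotient: τ_Q = {{}, {[p1=p2], [p5]}, {[p1=p2], [p3=p4], [p5]}} (3 elements).


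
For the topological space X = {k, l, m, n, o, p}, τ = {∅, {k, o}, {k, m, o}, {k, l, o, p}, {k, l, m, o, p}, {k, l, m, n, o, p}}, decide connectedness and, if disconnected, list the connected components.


(X, τ) is connected.

Find clopen sets (U ∈ τ with X ∖ U ∈ τ):
  U = ∅, X ∖ U = {k, l, m, n, o, p} — both open, so U is clopen.
  U = {k, l, m, n, o, p}, X ∖ U = ∅ — both open, so U is clopen.
Only trivial clopens (∅ and X) exist, so (X, τ) is connected.
Compute connected components by grouping points that agree on all clopens:
  component: {k, l, m, n, o, p}


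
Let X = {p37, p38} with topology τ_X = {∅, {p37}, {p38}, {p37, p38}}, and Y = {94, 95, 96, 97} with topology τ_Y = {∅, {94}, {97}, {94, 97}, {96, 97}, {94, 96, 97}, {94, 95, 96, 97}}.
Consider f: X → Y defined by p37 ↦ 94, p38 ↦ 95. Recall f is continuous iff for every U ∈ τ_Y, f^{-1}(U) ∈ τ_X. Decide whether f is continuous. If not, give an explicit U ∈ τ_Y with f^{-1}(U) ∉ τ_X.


f IS continuous.

Compute f^{-1}(U) for each U ∈ τ_Y:
  U = ∅: f^{-1}(U) = ∅ ∈ τ_X ✓.
  U = {94}: f^{-1}(U) = {p37} ∈ τ_X ✓.
  U = {97}: f^{-1}(U) = ∅ ∈ τ_X ✓.
  U = {94, 97}: f^{-1}(U) = {p37} ∈ τ_X ✓.
  U = {96, 97}: f^{-1}(U) = ∅ ∈ τ_X ✓.
  U = {94, 96, 97}: f^{-1}(U) = {p37} ∈ τ_X ✓.
  U = {94, 95, 96, 97}: f^{-1}(U) = {p37, p38} ∈ τ_X ✓.
Every preimage lies in τ_X, so f IS continuous.


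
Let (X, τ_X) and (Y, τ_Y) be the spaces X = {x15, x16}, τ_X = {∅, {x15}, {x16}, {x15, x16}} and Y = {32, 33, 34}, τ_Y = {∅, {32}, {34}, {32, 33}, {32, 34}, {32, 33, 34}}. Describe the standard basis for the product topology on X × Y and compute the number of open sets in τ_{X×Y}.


Basis B = {∅ × ∅, {x15} × {32}, {x15} × {34}, {x16} × {32}, {x16} × {34}, {x15} × {32, 33}, {x15} × {32, 34}, {x15, x16} × {32}, {x15, x16} × {34}, {x16} × {32, 33}, {x16} × {32, 34}, {x15} × {32, 33, 34}, {x16} × {32, 33, 34}, {x15, x16} × {32, 33}, {x15, x16} × {32, 34}, {x15, x16} × {32, 33, 34}}; |τ_{X×Y}| = 36.

Enumerate products U × V with U ∈ τ_X, V ∈ τ_Y (deduplicated):
  ∅ × ∅ = {} (∅)
  {x15} × {32} = {(x15,32)}
  {x15} × {34} = {(x15,34)}
  {x16} × {32} = {(x16,32)}
  {x16} × {34} = {(x16,34)}
  {x15} × {32, 33} = {(x15,32), (x15,33)}
  {x15} × {32, 34} = {(x15,32), (x15,34)}
  {x15, x16} × {32} = {(x15,32), (x16,32)}
  {x15, x16} × {34} = {(x15,34), (x16,34)}
  {x16} × {32, 33} = {(x16,32), (x16,33)}
  {x16} × {32, 34} = {(x16,32), (x16,34)}
  {x15} × {32, 33, 34} = {(x15,32), (x15,33), (x15,34)}
  {x16} × {32, 33, 34} = {(x16,32), (x16,33), (x16,34)}
  {x15, x16} × {32, 33} = {(x15,32), (x15,33), (x16,32), (x16,33)}
  {x15, x16} × {32, 34} = {(x15,32), (x15,34), (x16,32), (x16,34)}
  {x15, x16} × {32, 33, 34} = {(x15,32), (x15,33), (x15,34), (x16,32), (x16,33), (x16,34)}
These 16 distinct sets form the basis B.
Close under arbitrary unions to get τ_{X×Y}; counting gives |τ_{X×Y}| = 36.


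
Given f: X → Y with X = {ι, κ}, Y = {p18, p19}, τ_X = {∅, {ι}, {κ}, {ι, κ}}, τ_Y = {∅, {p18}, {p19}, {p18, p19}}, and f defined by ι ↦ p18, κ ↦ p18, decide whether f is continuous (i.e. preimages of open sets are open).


f IS continuous.

Compute f^{-1}(U) for each U ∈ τ_Y:
  U = ∅: f^{-1}(U) = ∅ ∈ τ_X ✓.
  U = {p18}: f^{-1}(U) = {ι, κ} ∈ τ_X ✓.
  U = {p19}: f^{-1}(U) = ∅ ∈ τ_X ✓.
  U = {p18, p19}: f^{-1}(U) = {ι, κ} ∈ τ_X ✓.
Every preimage lies in τ_X, so f IS continuous.


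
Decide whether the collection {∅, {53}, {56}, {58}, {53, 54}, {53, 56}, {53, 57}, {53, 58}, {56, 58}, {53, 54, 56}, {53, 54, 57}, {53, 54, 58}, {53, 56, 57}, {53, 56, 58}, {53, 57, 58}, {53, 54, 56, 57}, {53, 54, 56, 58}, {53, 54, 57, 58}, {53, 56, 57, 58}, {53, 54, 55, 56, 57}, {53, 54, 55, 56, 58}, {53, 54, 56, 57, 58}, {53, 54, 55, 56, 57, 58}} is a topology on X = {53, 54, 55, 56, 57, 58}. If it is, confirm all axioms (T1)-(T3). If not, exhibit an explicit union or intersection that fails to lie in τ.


τ is NOT a topology on X.

Axiom (T1): ∅ ∈ τ? Yes; X ∈ τ? Yes.
Axiom (T2/T3): check pairwise unions and intersections of members of τ.
Counterexample for (T3): {53, 54, 55, 56, 57} ∩ {53, 54, 55, 56, 58} = {53, 54, 55, 56} ∉ τ. Therefore τ is NOT a topology.


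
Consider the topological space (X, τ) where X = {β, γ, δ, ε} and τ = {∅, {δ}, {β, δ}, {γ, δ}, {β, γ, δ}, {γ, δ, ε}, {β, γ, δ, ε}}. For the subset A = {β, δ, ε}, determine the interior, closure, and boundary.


int(A) = {β, δ}, cl(A) = {β, γ, δ, ε}, ∂A = {γ, ε}.

Closed sets in (X, τ) are complements of opens:
  closed(X, τ) = {∅, {β}, {ε}, {β, ε}, {γ, ε}, {β, γ, ε}, {β, γ, δ, ε}}.
int(A) = ⋃ {U ∈ τ : U ⊆ A}. Opens contained in A: ∅, {δ}, {β, δ}.
Taking the union of these: int(A) = {β, δ}.
cl(A) = ⋂ {C closed : A ⊆ C}. Closed sets containing A: {β, γ, δ, ε}.
Intersecting these: cl(A) = {β, γ, δ, ε}.
∂A = cl(A) ∖ int(A) = {β, γ, δ, ε} ∖ {β, δ} = {γ, ε}.


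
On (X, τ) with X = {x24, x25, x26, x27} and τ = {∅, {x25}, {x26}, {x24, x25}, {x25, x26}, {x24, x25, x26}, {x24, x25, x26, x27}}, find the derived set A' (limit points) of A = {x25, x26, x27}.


A' = {x24, x27}

For each x ∈ X, list the open sets U ∈ τ with x ∈ U, then check whether U ∩ (A ∖ {x}) ≠ ∅ for every such U.
  x = x24: opens ∋ x are {x24, x25}, {x24, x25, x26}, {x24, x25, x26, x27}; each meets A ∖ {x24}, so x IS a limit point.
  x = x25: open {x25} ∋ x has {x25} ∩ (A ∖ {x25}) = ∅, so x is NOT a limit point.
  x = x26: open {x26} ∋ x has {x26} ∩ (A ∖ {x26}) = ∅, so x is NOT a limit point.
  x = x27: opens ∋ x are {x24, x25, x26, x27}; each meets A ∖ {x27}, so x IS a limit point.
Collecting: A' = {x24, x27}.


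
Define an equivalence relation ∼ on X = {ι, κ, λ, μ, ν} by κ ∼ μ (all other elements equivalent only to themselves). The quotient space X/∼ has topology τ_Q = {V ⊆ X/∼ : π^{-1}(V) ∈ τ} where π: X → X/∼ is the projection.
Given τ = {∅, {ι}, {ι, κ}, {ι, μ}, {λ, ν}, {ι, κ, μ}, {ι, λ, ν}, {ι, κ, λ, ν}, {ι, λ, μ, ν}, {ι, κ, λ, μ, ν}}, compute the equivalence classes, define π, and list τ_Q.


X/∼ = {[ι], [κ=μ], [λ], [ν]}; |τ_Q| = 6.

Equivalence classes: [ι], [κ=μ], [λ], [ν].
Quotient map π: X → X/∼ sends ι ↦ [ι], κ ↦ [κ=μ], λ ↦ [λ], μ ↦ [κ=μ], ν ↦ [ν].
For each subset V ⊆ X/∼, compute π^{-1}(V) ⊆ X and check whether π^{-1}(V) ∈ τ. V is open in τ_Q iff π^{-1}(V) ∈ τ.
  V = {}: π^{-1}(V) = ∅ ∈ τ ✓.
  V = {[ι]}: π^{-1}(V) = {ι} ∈ τ ✓.
  V = {[κ=μ]}: π^{-1}(V) = {κ, μ} ∉ τ ✗.
  V = {[ι], [κ=μ]}: π^{-1}(V) = {ι, κ, μ} ∈ τ ✓.
  V = {[λ]}: π^{-1}(V) = {λ} ∉ τ ✗.
  V = {[ι], [λ]}: π^{-1}(V) = {ι, λ} ∉ τ ✗.
  V = {[κ=μ], [λ]}: π^{-1}(V) = {κ, λ, μ} ∉ τ ✗.
  V = {[ι], [κ=μ], [λ]}: π^{-1}(V) = {ι, κ, λ, μ} ∉ τ ✗.
  V = {[ν]}: π^{-1}(V) = {ν} ∉ τ ✗.
  V = {[ι], [ν]}: π^{-1}(V) = {ι, ν} ∉ τ ✗.
  V = {[κ=μ], [ν]}: π^{-1}(V) = {κ, μ, ν} ∉ τ ✗.
  V = {[ι], [κ=μ], [ν]}: π^{-1}(V) = {ι, κ, μ, ν} ∉ τ ✗.
  V = {[λ], [ν]}: π^{-1}(V) = {λ, ν} ∈ τ ✓.
  V = {[ι], [λ], [ν]}: π^{-1}(V) = {ι, λ, ν} ∈ τ ✓.
  V = {[κ=μ], [λ], [ν]}: π^{-1}(V) = {κ, λ, μ, ν} ∉ τ ✗.
  V = {[ι], [κ=μ], [λ], [ν]}: π^{-1}(V) = {ι, κ, λ, μ, ν} ∈ τ ✓.
Open sets in the quotient: τ_Q = {{}, {[ι]}, {[ι], [κ=μ]}, {[λ], [ν]}, {[ι], [λ], [ν]}, {[ι], [κ=μ], [λ], [ν]}} (6 elements).


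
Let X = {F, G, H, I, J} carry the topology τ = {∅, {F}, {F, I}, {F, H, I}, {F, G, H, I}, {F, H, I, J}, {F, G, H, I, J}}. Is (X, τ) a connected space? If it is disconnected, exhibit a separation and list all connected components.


(X, τ) is connected.

Find clopen sets (U ∈ τ with X ∖ U ∈ τ):
  U = ∅, X ∖ U = {F, G, H, I, J} — both open, so U is clopen.
  U = {F, G, H, I, J}, X ∖ U = ∅ — both open, so U is clopen.
Only trivial clopens (∅ and X) exist, so (X, τ) is connected.
Compute connected components by grouping points that agree on all clopens:
  component: {F, G, H, I, J}


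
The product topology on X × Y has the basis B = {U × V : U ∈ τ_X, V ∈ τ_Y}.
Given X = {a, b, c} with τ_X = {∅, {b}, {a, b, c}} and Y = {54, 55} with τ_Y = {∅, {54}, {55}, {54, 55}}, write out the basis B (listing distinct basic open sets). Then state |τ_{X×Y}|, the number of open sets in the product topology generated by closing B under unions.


Basis B = {∅ × ∅, {b} × {54}, {b} × {55}, {b} × {54, 55}, {a, b, c} × {54}, {a, b, c} × {55}, {a, b, c} × {54, 55}}; |τ_{X×Y}| = 9.

Enumerate products U × V with U ∈ τ_X, V ∈ τ_Y (deduplicated):
  ∅ × ∅ = {} (∅)
  {b} × {54} = {(b,54)}
  {b} × {55} = {(b,55)}
  {b} × {54, 55} = {(b,54), (b,55)}
  {a, b, c} × {54} = {(a,54), (b,54), (c,54)}
  {a, b, c} × {55} = {(a,55), (b,55), (c,55)}
  {a, b, c} × {54, 55} = {(a,54), (a,55), (b,54), (b,55), (c,54), (c,55)}
These 7 distinct sets form the basis B.
Close under arbitrary unions to get τ_{X×Y}; counting gives |τ_{X×Y}| = 9.


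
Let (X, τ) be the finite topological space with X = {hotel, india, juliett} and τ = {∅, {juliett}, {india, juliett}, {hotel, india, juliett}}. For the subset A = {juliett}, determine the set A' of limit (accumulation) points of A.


A' = {hotel, india}

For each x ∈ X, list the open sets U ∈ τ with x ∈ U, then check whether U ∩ (A ∖ {x}) ≠ ∅ for every such U.
  x = hotel: opens ∋ x are {hotel, india, juliett}; each meets A ∖ {hotel}, so x IS a limit point.
  x = india: opens ∋ x are {india, juliett}, {hotel, india, juliett}; each meets A ∖ {india}, so x IS a limit point.
  x = juliett: open {juliett} ∋ x has {juliett} ∩ (A ∖ {juliett}) = ∅, so x is NOT a limit point.
Collecting: A' = {hotel, india}.


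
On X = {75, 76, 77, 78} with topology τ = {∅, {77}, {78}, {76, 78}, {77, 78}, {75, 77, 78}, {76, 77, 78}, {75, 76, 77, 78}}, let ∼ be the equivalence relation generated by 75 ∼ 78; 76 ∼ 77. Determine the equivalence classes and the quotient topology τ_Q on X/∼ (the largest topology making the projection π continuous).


X/∼ = {[75=78], [76=77]}; |τ_Q| = 2.

Equivalence classes: [75=78], [76=77].
Quotient map π: X → X/∼ sends 75 ↦ [75=78], 76 ↦ [76=77], 77 ↦ [76=77], 78 ↦ [75=78].
For each subset V ⊆ X/∼, compute π^{-1}(V) ⊆ X and check whether π^{-1}(V) ∈ τ. V is open in τ_Q iff π^{-1}(V) ∈ τ.
  V = {}: π^{-1}(V) = ∅ ∈ τ ✓.
  V = {[75=78]}: π^{-1}(V) = {75, 78} ∉ τ ✗.
  V = {[76=77]}: π^{-1}(V) = {76, 77} ∉ τ ✗.
  V = {[75=78], [76=77]}: π^{-1}(V) = {75, 76, 77, 78} ∈ τ ✓.
Open sets in the quotient: τ_Q = {{}, {[75=78], [76=77]}} (2 elements).


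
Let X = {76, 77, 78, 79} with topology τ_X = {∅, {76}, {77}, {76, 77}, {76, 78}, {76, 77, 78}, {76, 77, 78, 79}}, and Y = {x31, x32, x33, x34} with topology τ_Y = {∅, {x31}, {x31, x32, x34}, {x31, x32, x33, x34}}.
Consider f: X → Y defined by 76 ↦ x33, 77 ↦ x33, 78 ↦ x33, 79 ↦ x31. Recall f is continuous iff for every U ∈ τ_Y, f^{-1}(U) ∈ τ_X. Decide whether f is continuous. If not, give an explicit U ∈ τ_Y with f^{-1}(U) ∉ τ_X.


f is NOT continuous.

Compute f^{-1}(U) for each U ∈ τ_Y:
  U = ∅: f^{-1}(U) = ∅ ∈ τ_X ✓.
  U = {x31}: f^{-1}(U) = {79} ∉ τ_X ✗.
  U = {x31, x32, x34}: f^{-1}(U) = {79} ∉ τ_X ✗.
  U = {x31, x32, x33, x34}: f^{-1}(U) = {76, 77, 78, 79} ∈ τ_X ✓.
Found U = {x31} with f^{-1}(U) = {79} not in τ_X. Therefore f is NOT continuous.


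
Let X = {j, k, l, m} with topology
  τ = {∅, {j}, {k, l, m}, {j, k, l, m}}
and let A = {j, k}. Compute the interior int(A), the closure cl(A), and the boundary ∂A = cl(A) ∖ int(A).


int(A) = {j}, cl(A) = {j, k, l, m}, ∂A = {k, l, m}.

Closed sets in (X, τ) are complements of opens:
  closed(X, τ) = {∅, {j}, {k, l, m}, {j, k, l, m}}.
int(A) = ⋃ {U ∈ τ : U ⊆ A}. Opens contained in A: ∅, {j}.
Taking the union of these: int(A) = {j}.
cl(A) = ⋂ {C closed : A ⊆ C}. Closed sets containing A: {j, k, l, m}.
Intersecting these: cl(A) = {j, k, l, m}.
∂A = cl(A) ∖ int(A) = {j, k, l, m} ∖ {j} = {k, l, m}.


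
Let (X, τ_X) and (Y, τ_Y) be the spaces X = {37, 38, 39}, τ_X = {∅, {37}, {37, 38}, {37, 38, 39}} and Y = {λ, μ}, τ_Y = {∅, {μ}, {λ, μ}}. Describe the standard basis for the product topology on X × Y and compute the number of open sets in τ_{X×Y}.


Basis B = {∅ × ∅, {37} × {μ}, {37} × {λ, μ}, {37, 38} × {μ}, {37, 38, 39} × {μ}, {37, 38} × {λ, μ}, {37, 38, 39} × {λ, μ}}; |τ_{X×Y}| = 10.

Enumerate products U × V with U ∈ τ_X, V ∈ τ_Y (deduplicated):
  ∅ × ∅ = {} (∅)
  {37} × {μ} = {(37,μ)}
  {37} × {λ, μ} = {(37,λ), (37,μ)}
  {37, 38} × {μ} = {(37,μ), (38,μ)}
  {37, 38, 39} × {μ} = {(37,μ), (38,μ), (39,μ)}
  {37, 38} × {λ, μ} = {(37,λ), (37,μ), (38,λ), (38,μ)}
  {37, 38, 39} × {λ, μ} = {(37,λ), (37,μ), (38,λ), (38,μ), (39,λ), (39,μ)}
These 7 distinct sets form the basis B.
Close under arbitrary unions to get τ_{X×Y}; counting gives |τ_{X×Y}| = 10.


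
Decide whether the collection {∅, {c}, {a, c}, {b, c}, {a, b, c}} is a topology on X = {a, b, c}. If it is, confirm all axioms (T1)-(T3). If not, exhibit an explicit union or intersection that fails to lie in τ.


τ IS a topology on X.

Axiom (T1): ∅ ∈ τ? Yes; X ∈ τ? Yes.
Axiom (T2/T3): check pairwise unions and intersections of members of τ.
All pairwise intersections and unions checked — each lies in τ. Therefore τ satisfies (T1), (T2), (T3): it IS a topology on X.


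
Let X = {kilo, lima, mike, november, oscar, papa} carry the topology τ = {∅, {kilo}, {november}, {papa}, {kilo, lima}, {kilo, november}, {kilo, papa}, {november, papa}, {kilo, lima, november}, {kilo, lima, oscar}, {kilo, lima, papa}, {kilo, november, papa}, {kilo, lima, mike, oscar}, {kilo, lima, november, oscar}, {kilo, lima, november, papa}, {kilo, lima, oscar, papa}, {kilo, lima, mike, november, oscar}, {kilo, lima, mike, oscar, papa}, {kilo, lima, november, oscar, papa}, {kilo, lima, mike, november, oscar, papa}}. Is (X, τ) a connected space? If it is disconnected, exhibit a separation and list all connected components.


(X, τ) is disconnected; components = [{november}, {papa}, {kilo, lima, mike, oscar}].

Find clopen sets (U ∈ τ with X ∖ U ∈ τ):
  U = ∅, X ∖ U = {kilo, lima, mike, november, oscar, papa} — both open, so U is clopen.
  U = {november}, X ∖ U = {kilo, lima, mike, oscar, papa} — both open, so U is clopen.
  U = {papa}, X ∖ U = {kilo, lima, mike, november, oscar} — both open, so U is clopen.
  U = {november, papa}, X ∖ U = {kilo, lima, mike, oscar} — both open, so U is clopen.
  U = {kilo, lima, mike, oscar}, X ∖ U = {november, papa} — both open, so U is clopen.
  U = {kilo, lima, mike, november, oscar}, X ∖ U = {papa} — both open, so U is clopen.
  U = {kilo, lima, mike, oscar, papa}, X ∖ U = {november} — both open, so U is clopen.
  U = {kilo, lima, mike, november, oscar, papa}, X ∖ U = ∅ — both open, so U is clopen.
Nontrivial clopen(s) exist: e.g. {kilo, lima, mike, november, oscar}. So (X, τ) is disconnected.
Compute connected components by grouping points that agree on all clopens:
  component: {november}
  component: {papa}
  component: {kilo, lima, mike, oscar}


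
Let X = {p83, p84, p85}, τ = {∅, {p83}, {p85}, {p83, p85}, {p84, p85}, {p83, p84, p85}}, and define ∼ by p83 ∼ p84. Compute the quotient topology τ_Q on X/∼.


X/∼ = {[p83=p84], [p85]}; |τ_Q| = 3.

Equivalence classes: [p83=p84], [p85].
Quotient map π: X → X/∼ sends p83 ↦ [p83=p84], p84 ↦ [p83=p84], p85 ↦ [p85].
For each subset V ⊆ X/∼, compute π^{-1}(V) ⊆ X and check whether π^{-1}(V) ∈ τ. V is open in τ_Q iff π^{-1}(V) ∈ τ.
  V = {}: π^{-1}(V) = ∅ ∈ τ ✓.
  V = {[p83=p84]}: π^{-1}(V) = {p83, p84} ∉ τ ✗.
  V = {[p85]}: π^{-1}(V) = {p85} ∈ τ ✓.
  V = {[p83=p84], [p85]}: π^{-1}(V) = {p83, p84, p85} ∈ τ ✓.
Open sets in the quotient: τ_Q = {{}, {[p85]}, {[p83=p84], [p85]}} (3 elements).


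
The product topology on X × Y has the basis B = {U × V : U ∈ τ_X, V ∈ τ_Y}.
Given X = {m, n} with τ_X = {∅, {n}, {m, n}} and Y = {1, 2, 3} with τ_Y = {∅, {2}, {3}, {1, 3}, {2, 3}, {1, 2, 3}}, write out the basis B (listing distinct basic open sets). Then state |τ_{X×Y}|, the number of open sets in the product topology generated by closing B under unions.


Basis B = {∅ × ∅, {n} × {2}, {n} × {3}, {m, n} × {2}, {m, n} × {3}, {n} × {1, 3}, {n} × {2, 3}, {n} × {1, 2, 3}, {m, n} × {1, 3}, {m, n} × {2, 3}, {m, n} × {1, 2, 3}}; |τ_{X×Y}| = 18.

Enumerate products U × V with U ∈ τ_X, V ∈ τ_Y (deduplicated):
  ∅ × ∅ = {} (∅)
  {n} × {2} = {(n,2)}
  {n} × {3} = {(n,3)}
  {m, n} × {2} = {(m,2), (n,2)}
  {m, n} × {3} = {(m,3), (n,3)}
  {n} × {1, 3} = {(n,1), (n,3)}
  {n} × {2, 3} = {(n,2), (n,3)}
  {n} × {1, 2, 3} = {(n,1), (n,2), (n,3)}
  {m, n} × {1, 3} = {(m,1), (m,3), (n,1), (n,3)}
  {m, n} × {2, 3} = {(m,2), (m,3), (n,2), (n,3)}
  {m, n} × {1, 2, 3} = {(m,1), (m,2), (m,3), (n,1), (n,2), (n,3)}
These 11 distinct sets form the basis B.
Close under arbitrary unions to get τ_{X×Y}; counting gives |τ_{X×Y}| = 18.


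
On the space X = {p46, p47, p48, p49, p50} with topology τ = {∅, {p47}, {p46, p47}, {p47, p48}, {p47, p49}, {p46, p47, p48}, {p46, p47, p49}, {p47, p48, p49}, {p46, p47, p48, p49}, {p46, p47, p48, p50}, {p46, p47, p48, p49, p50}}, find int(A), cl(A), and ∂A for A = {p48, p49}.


int(A) = ∅, cl(A) = {p48, p49, p50}, ∂A = {p48, p49, p50}.

Closed sets in (X, τ) are complements of opens:
  closed(X, τ) = {∅, {p49}, {p50}, {p46, p50}, {p48, p50}, {p49, p50}, {p46, p48, p50}, {p46, p49, p50}, {p48, p49, p50}, {p46, p48, p49, p50}, {p46, p47, p48, p49, p50}}.
int(A) = ⋃ {U ∈ τ : U ⊆ A}. Opens contained in A: ∅.
Taking the union of these: int(A) = ∅.
cl(A) = ⋂ {C closed : A ⊆ C}. Closed sets containing A: {p48, p49, p50}, {p46, p48, p49, p50}, {p46, p47, p48, p49, p50}.
Intersecting these: cl(A) = {p48, p49, p50}.
∂A = cl(A) ∖ int(A) = {p48, p49, p50} ∖ ∅ = {p48, p49, p50}.


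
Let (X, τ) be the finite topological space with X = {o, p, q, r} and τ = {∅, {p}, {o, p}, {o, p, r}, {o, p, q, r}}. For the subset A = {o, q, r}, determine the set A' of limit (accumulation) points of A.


A' = {q, r}

For each x ∈ X, list the open sets U ∈ τ with x ∈ U, then check whether U ∩ (A ∖ {x}) ≠ ∅ for every such U.
  x = o: open {o, p} ∋ x has {o, p} ∩ (A ∖ {o}) = ∅, so x is NOT a limit point.
  x = p: open {p} ∋ x has {p} ∩ (A ∖ {p}) = ∅, so x is NOT a limit point.
  x = q: opens ∋ x are {o, p, q, r}; each meets A ∖ {q}, so x IS a limit point.
  x = r: opens ∋ x are {o, p, r}, {o, p, q, r}; each meets A ∖ {r}, so x IS a limit point.
Collecting: A' = {q, r}.


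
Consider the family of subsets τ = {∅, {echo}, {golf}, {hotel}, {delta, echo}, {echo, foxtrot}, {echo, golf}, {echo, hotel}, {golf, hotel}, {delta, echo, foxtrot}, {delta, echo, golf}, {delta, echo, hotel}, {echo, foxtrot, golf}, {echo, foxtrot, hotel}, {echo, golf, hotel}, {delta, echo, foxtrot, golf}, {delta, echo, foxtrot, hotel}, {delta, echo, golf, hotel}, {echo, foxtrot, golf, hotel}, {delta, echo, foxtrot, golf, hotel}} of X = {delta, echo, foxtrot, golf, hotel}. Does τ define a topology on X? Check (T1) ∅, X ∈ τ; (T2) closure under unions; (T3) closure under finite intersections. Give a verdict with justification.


τ IS a topology on X.

Axiom (T1): ∅ ∈ τ? Yes; X ∈ τ? Yes.
Axiom (T2/T3): check pairwise unions and intersections of members of τ.
All pairwise intersections and unions checked — each lies in τ. Therefore τ satisfies (T1), (T2), (T3): it IS a topology on X.


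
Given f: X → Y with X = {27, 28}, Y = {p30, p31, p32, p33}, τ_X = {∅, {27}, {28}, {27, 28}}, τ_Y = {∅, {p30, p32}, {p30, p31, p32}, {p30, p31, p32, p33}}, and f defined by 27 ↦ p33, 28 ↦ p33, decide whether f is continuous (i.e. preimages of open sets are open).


f IS continuous.

Compute f^{-1}(U) for each U ∈ τ_Y:
  U = ∅: f^{-1}(U) = ∅ ∈ τ_X ✓.
  U = {p30, p32}: f^{-1}(U) = ∅ ∈ τ_X ✓.
  U = {p30, p31, p32}: f^{-1}(U) = ∅ ∈ τ_X ✓.
  U = {p30, p31, p32, p33}: f^{-1}(U) = {27, 28} ∈ τ_X ✓.
Every preimage lies in τ_X, so f IS continuous.


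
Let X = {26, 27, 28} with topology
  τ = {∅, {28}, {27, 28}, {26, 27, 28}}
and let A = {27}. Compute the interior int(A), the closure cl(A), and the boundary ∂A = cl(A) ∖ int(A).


int(A) = ∅, cl(A) = {26, 27}, ∂A = {26, 27}.

Closed sets in (X, τ) are complements of opens:
  closed(X, τ) = {∅, {26}, {26, 27}, {26, 27, 28}}.
int(A) = ⋃ {U ∈ τ : U ⊆ A}. Opens contained in A: ∅.
Taking the union of these: int(A) = ∅.
cl(A) = ⋂ {C closed : A ⊆ C}. Closed sets containing A: {26, 27}, {26, 27, 28}.
Intersecting these: cl(A) = {26, 27}.
∂A = cl(A) ∖ int(A) = {26, 27} ∖ ∅ = {26, 27}.


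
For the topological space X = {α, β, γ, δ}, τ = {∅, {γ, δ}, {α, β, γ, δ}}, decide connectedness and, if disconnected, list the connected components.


(X, τ) is connected.

Find clopen sets (U ∈ τ with X ∖ U ∈ τ):
  U = ∅, X ∖ U = {α, β, γ, δ} — both open, so U is clopen.
  U = {α, β, γ, δ}, X ∖ U = ∅ — both open, so U is clopen.
Only trivial clopens (∅ and X) exist, so (X, τ) is connected.
Compute connected components by grouping points that agree on all clopens:
  component: {α, β, γ, δ}


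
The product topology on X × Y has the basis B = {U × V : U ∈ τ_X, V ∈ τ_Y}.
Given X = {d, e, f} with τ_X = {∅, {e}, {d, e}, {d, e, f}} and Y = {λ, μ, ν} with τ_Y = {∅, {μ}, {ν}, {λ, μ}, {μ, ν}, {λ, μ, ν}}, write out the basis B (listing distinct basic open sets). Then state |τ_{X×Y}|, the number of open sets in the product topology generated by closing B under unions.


Basis B = {∅ × ∅, {e} × {μ}, {e} × {ν}, {d, e} × {μ}, {d, e} × {ν}, {e} × {λ, μ}, {e} × {μ, ν}, {d, e, f} × {μ}, {d, e, f} × {ν}, {e} × {λ, μ, ν}, {d, e} × {λ, μ}, {d, e} × {μ, ν}, {d, e} × {λ, μ, ν}, {d, e, f} × {λ, μ}, {d, e, f} × {μ, ν}, {d, e, f} × {λ, μ, ν}}; |τ_{X×Y}| = 40.

Enumerate products U × V with U ∈ τ_X, V ∈ τ_Y (deduplicated):
  ∅ × ∅ = {} (∅)
  {e} × {μ} = {(e,μ)}
  {e} × {ν} = {(e,ν)}
  {d, e} × {μ} = {(d,μ), (e,μ)}
  {d, e} × {ν} = {(d,ν), (e,ν)}
  {e} × {λ, μ} = {(e,λ), (e,μ)}
  {e} × {μ, ν} = {(e,μ), (e,ν)}
  {d, e, f} × {μ} = {(d,μ), (e,μ), (f,μ)}
  {d, e, f} × {ν} = {(d,ν), (e,ν), (f,ν)}
  {e} × {λ, μ, ν} = {(e,λ), (e,μ), (e,ν)}
  {d, e} × {λ, μ} = {(d,λ), (d,μ), (e,λ), (e,μ)}
  {d, e} × {μ, ν} = {(d,μ), (d,ν), (e,μ), (e,ν)}
  {d, e} × {λ, μ, ν} = {(d,λ), (d,μ), (d,ν), (e,λ), (e,μ), (e,ν)}
  {d, e, f} × {λ, μ} = {(d,λ), (d,μ), (e,λ), (e,μ), (f,λ), (f,μ)}
  {d, e, f} × {μ, ν} = {(d,μ), (d,ν), (e,μ), (e,ν), (f,μ), (f,ν)}
  {d, e, f} × {λ, μ, ν} = {(d,λ), (d,μ), (d,ν), (e,λ), (e,μ), (e,ν), (f,λ), (f,μ), (f,ν)}
These 16 distinct sets form the basis B.
Close under arbitrary unions to get τ_{X×Y}; counting gives |τ_{X×Y}| = 40.


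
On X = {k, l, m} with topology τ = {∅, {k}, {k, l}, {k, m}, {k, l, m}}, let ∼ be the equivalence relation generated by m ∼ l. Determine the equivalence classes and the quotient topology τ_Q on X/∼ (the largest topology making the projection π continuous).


X/∼ = {[k], [l=m]}; |τ_Q| = 3.

Equivalence classes: [k], [l=m].
Quotient map π: X → X/∼ sends k ↦ [k], l ↦ [l=m], m ↦ [l=m].
For each subset V ⊆ X/∼, compute π^{-1}(V) ⊆ X and check whether π^{-1}(V) ∈ τ. V is open in τ_Q iff π^{-1}(V) ∈ τ.
  V = {}: π^{-1}(V) = ∅ ∈ τ ✓.
  V = {[k]}: π^{-1}(V) = {k} ∈ τ ✓.
  V = {[l=m]}: π^{-1}(V) = {l, m} ∉ τ ✗.
  V = {[k], [l=m]}: π^{-1}(V) = {k, l, m} ∈ τ ✓.
Open sets in the quotient: τ_Q = {{}, {[k]}, {[k], [l=m]}} (3 elements).


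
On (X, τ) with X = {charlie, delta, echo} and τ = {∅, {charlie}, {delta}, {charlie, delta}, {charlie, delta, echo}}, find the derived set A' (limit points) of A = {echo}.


A' = ∅

For each x ∈ X, list the open sets U ∈ τ with x ∈ U, then check whether U ∩ (A ∖ {x}) ≠ ∅ for every such U.
  x = charlie: open {charlie} ∋ x has {charlie} ∩ (A ∖ {charlie}) = ∅, so x is NOT a limit point.
  x = delta: open {delta} ∋ x has {delta} ∩ (A ∖ {delta}) = ∅, so x is NOT a limit point.
  x = echo: open {charlie, delta, echo} ∋ x has {charlie, delta, echo} ∩ (A ∖ {echo}) = ∅, so x is NOT a limit point.
Collecting: A' = ∅.


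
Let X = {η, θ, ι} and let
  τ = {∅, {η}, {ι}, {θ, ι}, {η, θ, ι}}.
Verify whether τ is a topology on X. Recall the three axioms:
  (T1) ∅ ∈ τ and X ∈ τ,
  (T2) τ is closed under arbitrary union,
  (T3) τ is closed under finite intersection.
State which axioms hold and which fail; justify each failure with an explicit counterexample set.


τ is NOT a topology on X.

Axiom (T1): ∅ ∈ τ? Yes; X ∈ τ? Yes.
Axiom (T2/T3): check pairwise unions and intersections of members of τ.
Counterexample for (T2): {η} ∪ {ι} = {η, ι} ∉ τ. Therefore τ is NOT a topology.


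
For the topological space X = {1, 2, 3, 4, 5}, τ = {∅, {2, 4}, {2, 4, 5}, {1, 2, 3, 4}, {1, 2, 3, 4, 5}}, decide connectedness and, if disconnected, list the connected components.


(X, τ) is connected.

Find clopen sets (U ∈ τ with X ∖ U ∈ τ):
  U = ∅, X ∖ U = {1, 2, 3, 4, 5} — both open, so U is clopen.
  U = {1, 2, 3, 4, 5}, X ∖ U = ∅ — both open, so U is clopen.
Only trivial clopens (∅ and X) exist, so (X, τ) is connected.
Compute connected components by grouping points that agree on all clopens:
  component: {1, 2, 3, 4, 5}


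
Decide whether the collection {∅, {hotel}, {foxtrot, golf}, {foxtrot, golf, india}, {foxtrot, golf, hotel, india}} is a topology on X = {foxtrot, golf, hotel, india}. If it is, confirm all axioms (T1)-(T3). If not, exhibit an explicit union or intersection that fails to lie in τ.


τ is NOT a topology on X.

Axiom (T1): ∅ ∈ τ? Yes; X ∈ τ? Yes.
Axiom (T2/T3): check pairwise unions and intersections of members of τ.
Counterexample for (T2): {hotel} ∪ {foxtrot, golf} = {foxtrot, golf, hotel} ∉ τ. Therefore τ is NOT a topology.


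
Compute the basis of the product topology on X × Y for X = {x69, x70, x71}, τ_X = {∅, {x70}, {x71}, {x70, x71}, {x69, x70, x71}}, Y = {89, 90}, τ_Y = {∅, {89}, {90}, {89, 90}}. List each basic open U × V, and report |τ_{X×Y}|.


Basis B = {∅ × ∅, {x70} × {89}, {x70} × {90}, {x71} × {89}, {x71} × {90}, {x70} × {89, 90}, {x70, x71} × {89}, {x70, x71} × {90}, {x71} × {89, 90}, {x69, x70, x71} × {89}, {x69, x70, x71} × {90}, {x70, x71} × {89, 90}, {x69, x70, x71} × {89, 90}}; |τ_{X×Y}| = 25.

Enumerate products U × V with U ∈ τ_X, V ∈ τ_Y (deduplicated):
  ∅ × ∅ = {} (∅)
  {x70} × {89} = {(x70,89)}
  {x70} × {90} = {(x70,90)}
  {x71} × {89} = {(x71,89)}
  {x71} × {90} = {(x71,90)}
  {x70} × {89, 90} = {(x70,89), (x70,90)}
  {x70, x71} × {89} = {(x70,89), (x71,89)}
  {x70, x71} × {90} = {(x70,90), (x71,90)}
  {x71} × {89, 90} = {(x71,89), (x71,90)}
  {x69, x70, x71} × {89} = {(x69,89), (x70,89), (x71,89)}
  {x69, x70, x71} × {90} = {(x69,90), (x70,90), (x71,90)}
  {x70, x71} × {89, 90} = {(x70,89), (x70,90), (x71,89), (x71,90)}
  {x69, x70, x71} × {89, 90} = {(x69,89), (x69,90), (x70,89), (x70,90), (x71,89), (x71,90)}
These 13 distinct sets form the basis B.
Close under arbitrary unions to get τ_{X×Y}; counting gives |τ_{X×Y}| = 25.


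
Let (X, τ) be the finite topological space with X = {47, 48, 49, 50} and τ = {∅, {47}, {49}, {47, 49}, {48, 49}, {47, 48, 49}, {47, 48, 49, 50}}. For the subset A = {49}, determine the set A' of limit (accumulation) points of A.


A' = {48, 50}

For each x ∈ X, list the open sets U ∈ τ with x ∈ U, then check whether U ∩ (A ∖ {x}) ≠ ∅ for every such U.
  x = 47: open {47} ∋ x has {47} ∩ (A ∖ {47}) = ∅, so x is NOT a limit point.
  x = 48: opens ∋ x are {48, 49}, {47, 48, 49}, {47, 48, 49, 50}; each meets A ∖ {48}, so x IS a limit point.
  x = 49: open {49} ∋ x has {49} ∩ (A ∖ {49}) = ∅, so x is NOT a limit point.
  x = 50: opens ∋ x are {47, 48, 49, 50}; each meets A ∖ {50}, so x IS a limit point.
Collecting: A' = {48, 50}.


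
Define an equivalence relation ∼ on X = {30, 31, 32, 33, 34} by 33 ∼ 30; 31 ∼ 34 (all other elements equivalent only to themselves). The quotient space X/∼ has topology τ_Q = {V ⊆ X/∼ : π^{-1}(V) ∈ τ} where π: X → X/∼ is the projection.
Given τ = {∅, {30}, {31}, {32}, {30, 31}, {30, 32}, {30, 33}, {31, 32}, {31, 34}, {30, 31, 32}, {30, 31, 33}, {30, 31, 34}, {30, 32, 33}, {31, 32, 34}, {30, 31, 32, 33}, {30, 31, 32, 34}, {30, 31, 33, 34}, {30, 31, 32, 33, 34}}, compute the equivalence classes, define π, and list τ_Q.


X/∼ = {[30=33], [31=34], [32]}; |τ_Q| = 8.

Equivalence classes: [30=33], [31=34], [32].
Quotient map π: X → X/∼ sends 30 ↦ [30=33], 31 ↦ [31=34], 32 ↦ [32], 33 ↦ [30=33], 34 ↦ [31=34].
For each subset V ⊆ X/∼, compute π^{-1}(V) ⊆ X and check whether π^{-1}(V) ∈ τ. V is open in τ_Q iff π^{-1}(V) ∈ τ.
  V = {}: π^{-1}(V) = ∅ ∈ τ ✓.
  V = {[30=33]}: π^{-1}(V) = {30, 33} ∈ τ ✓.
  V = {[31=34]}: π^{-1}(V) = {31, 34} ∈ τ ✓.
  V = {[30=33], [31=34]}: π^{-1}(V) = {30, 31, 33, 34} ∈ τ ✓.
  V = {[32]}: π^{-1}(V) = {32} ∈ τ ✓.
  V = {[30=33], [32]}: π^{-1}(V) = {30, 32, 33} ∈ τ ✓.
  V = {[31=34], [32]}: π^{-1}(V) = {31, 32, 34} ∈ τ ✓.
  V = {[30=33], [31=34], [32]}: π^{-1}(V) = {30, 31, 32, 33, 34} ∈ τ ✓.
Open sets in the quotient: τ_Q = {{}, {[30=33]}, {[31=34]}, {[30=33], [31=34]}, {[32]}, {[30=33], [32]}, {[31=34], [32]}, {[30=33], [31=34], [32]}} (8 elements).


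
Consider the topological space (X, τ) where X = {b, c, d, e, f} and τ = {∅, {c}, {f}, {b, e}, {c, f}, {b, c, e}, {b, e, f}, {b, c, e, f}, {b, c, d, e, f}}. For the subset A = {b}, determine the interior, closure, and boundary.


int(A) = ∅, cl(A) = {b, d, e}, ∂A = {b, d, e}.

Closed sets in (X, τ) are complements of opens:
  closed(X, τ) = {∅, {d}, {c, d}, {d, f}, {b, d, e}, {c, d, f}, {b, c, d, e}, {b, d, e, f}, {b, c, d, e, f}}.
int(A) = ⋃ {U ∈ τ : U ⊆ A}. Opens contained in A: ∅.
Taking the union of these: int(A) = ∅.
cl(A) = ⋂ {C closed : A ⊆ C}. Closed sets containing A: {b, d, e}, {b, c, d, e}, {b, d, e, f}, {b, c, d, e, f}.
Intersecting these: cl(A) = {b, d, e}.
∂A = cl(A) ∖ int(A) = {b, d, e} ∖ ∅ = {b, d, e}.
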